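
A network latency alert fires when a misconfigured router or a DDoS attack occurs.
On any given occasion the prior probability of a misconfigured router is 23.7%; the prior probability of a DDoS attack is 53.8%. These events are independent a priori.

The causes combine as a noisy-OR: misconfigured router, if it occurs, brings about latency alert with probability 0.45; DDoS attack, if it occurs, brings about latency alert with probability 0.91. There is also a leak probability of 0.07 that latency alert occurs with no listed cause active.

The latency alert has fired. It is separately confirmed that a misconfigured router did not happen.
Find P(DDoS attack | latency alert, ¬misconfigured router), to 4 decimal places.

P(DDoS attack | latency alert, ¬misconfigured router) ≈ 0.9384

Under noisy-OR, P(latency alert | causes) = 1 − (1−0.07)·∏(1−qᵢ) over the active causes.
P(latency alert | ¬misconfigured router) = 0.07·0.462 + 0.9163·0.538 = 0.032340 + 0.492969 = 0.525309
Of this, 0.492969 comes from 0.9163·0.538 (the DDoS attack=true cases).
P(DDoS attack | latency alert, ¬misconfigured router) = 0.492969 / 0.525309 ≈ 0.9384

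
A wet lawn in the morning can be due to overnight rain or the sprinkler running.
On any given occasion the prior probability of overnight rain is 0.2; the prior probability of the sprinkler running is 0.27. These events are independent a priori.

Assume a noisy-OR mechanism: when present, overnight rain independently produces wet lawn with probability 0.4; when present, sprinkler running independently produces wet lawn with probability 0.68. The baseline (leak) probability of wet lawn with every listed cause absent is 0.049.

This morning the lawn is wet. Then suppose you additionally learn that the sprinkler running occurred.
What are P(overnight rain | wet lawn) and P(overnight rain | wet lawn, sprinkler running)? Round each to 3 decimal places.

P(overnight rain | wet lawn) ≈ 0.374; P(overnight rain | wet lawn, sprinkler running) ≈ 0.227

Under noisy-OR, P(wet lawn | causes) = 1 − (1−0.049)·∏(1−qᵢ) over the active causes.
Sum P(wet lawn|·) weighted by the priors over the 4 (overnight rain, sprinkler running) configurations:
  P(wet lawn) = 0.049×0.8×0.73 + 0.69568×0.8×0.27 + 0.4294×0.2×0.73 + 0.817408×0.2×0.27
        = 0.028616 + 0.150267 + 0.062692 + 0.044140 = 0.285715
Keeping only the overnight rain-present terms gives 0.106832, so
  P(overnight rain | wet lawn) = 0.106832 / 0.285715 ≈ 0.374

Now also conditioning on sprinkler running=true:
P(wet lawn | sprinkler running) = 0.69568×0.8 + 0.817408×0.2 = 0.556544 + 0.163482 = 0.720026
The overnight rain-present share is 0.817408×0.2 = 0.163482.
Hence the posterior is 0.163482/0.720026 ≈ 0.227.
Conditioning on sprinkler running lowers the posterior on overnight rain: the classic explaining-away effect in a common-effect structure.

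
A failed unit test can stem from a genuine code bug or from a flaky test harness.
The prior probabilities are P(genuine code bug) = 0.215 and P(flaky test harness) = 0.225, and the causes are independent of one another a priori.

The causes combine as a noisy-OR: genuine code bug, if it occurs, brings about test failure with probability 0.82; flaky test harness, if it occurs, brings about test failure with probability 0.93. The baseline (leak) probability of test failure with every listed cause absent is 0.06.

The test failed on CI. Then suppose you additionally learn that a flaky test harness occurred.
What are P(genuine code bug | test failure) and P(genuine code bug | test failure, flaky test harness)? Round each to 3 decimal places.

P(genuine code bug | test failure) ≈ 0.480; P(genuine code bug | test failure, flaky test harness) ≈ 0.225

Under noisy-OR, P(test failure | causes) = 1 − (1−0.06)·∏(1−qᵢ) over the active causes.
Weight on genuine code bug=true, given the evidence: 0.138432 + 0.047802 = 0.186234
The normalizing constant is 0.06·0.785·0.775 + 0.9342·0.785·0.225 + 0.8308·0.215·0.775 + 0.988156·0.215·0.225 = 0.387740
Posterior = 0.186234 / 0.387740 ≈ 0.480

With the extra evidence:
P(test failure | flaky test harness) = 0.9342*0.785 + 0.988156*0.215 = 0.733347 + 0.212454 = 0.945801
Of this, 0.212454 comes from 0.988156*0.215 (the genuine code bug=true cases).
Hence the posterior is 0.212454/0.945801 ≈ 0.225.
— flaky test harness explains away the evidence for genuine code bug.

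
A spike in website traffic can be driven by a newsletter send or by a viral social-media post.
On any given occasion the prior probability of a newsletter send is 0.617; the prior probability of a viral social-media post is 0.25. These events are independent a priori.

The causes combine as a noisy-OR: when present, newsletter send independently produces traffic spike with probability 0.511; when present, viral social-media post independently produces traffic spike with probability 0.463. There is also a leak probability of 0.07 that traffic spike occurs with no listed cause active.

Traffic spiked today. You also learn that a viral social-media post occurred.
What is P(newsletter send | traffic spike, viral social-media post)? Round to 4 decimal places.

Under noisy-OR, P(traffic spike | causes) = 1 − (1−0.07)·∏(1−qᵢ) over the active causes.
P(traffic spike | viral social-media post) = 0.50059×0.383 + 0.755789×0.617 = 0.191726 + 0.466322 = 0.658048
The newsletter send-present share is 0.755789×0.617 = 0.466322.
Hence the posterior is 0.466322/0.658048 ≈ 0.7086.

P(newsletter send | traffic spike, viral social-media post) ≈ 0.7086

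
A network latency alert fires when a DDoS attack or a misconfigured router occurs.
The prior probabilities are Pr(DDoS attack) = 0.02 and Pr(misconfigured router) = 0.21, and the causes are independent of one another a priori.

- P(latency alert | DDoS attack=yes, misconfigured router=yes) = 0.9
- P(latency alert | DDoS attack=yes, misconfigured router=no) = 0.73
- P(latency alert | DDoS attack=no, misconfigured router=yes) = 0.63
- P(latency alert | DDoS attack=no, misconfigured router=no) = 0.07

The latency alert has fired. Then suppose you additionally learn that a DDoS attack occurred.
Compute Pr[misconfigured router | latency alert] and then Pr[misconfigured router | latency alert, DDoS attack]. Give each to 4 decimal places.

P(latency alert) = 0.07*0.98*0.79 + 0.63*0.98*0.21 + 0.73*0.02*0.79 + 0.9*0.02*0.21 = 0.054194 + 0.129654 + 0.011534 + 0.003780 = 0.199162
Of this, 0.133434 comes from 0.129654 + 0.003780 (the misconfigured router=true cases).
Hence the posterior is 0.133434/0.199162 ≈ 0.6700.

With the extra evidence:
P(latency alert | DDoS attack) = 0.73×0.79 + 0.9×0.21 = 0.576700 + 0.189000 = 0.765700
The misconfigured router-present share is 0.9×0.21 = 0.189000.
So P(misconfigured router | latency alert, DDoS attack) = 0.189000/0.765700 ≈ 0.2468.
— DDoS attack explains away the evidence for misconfigured router.

Pr[misconfigured router | latency alert] ≈ 0.6700; Pr[misconfigured router | latency alert, DDoS attack] ≈ 0.2468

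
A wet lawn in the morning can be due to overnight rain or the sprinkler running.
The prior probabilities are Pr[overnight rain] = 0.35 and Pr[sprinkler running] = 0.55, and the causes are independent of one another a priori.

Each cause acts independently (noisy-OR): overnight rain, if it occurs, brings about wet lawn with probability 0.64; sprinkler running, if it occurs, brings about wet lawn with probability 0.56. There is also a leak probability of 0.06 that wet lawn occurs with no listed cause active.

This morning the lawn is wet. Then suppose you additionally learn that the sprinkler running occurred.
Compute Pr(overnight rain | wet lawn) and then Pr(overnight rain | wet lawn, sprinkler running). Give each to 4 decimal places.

Under noisy-OR, P(wet lawn | causes) = 1 − (1−0.06)·∏(1−qᵢ) over the active causes.
P(wet lawn) = 0.06*0.65*0.45 + 0.5864*0.65*0.55 + 0.6616*0.35*0.45 + 0.851104*0.35*0.55 = 0.017550 + 0.209638 + 0.104202 + 0.163838 = 0.495228
Restricting to configurations with overnight rain present: 0.104202 + 0.163838 = 0.268040.
Hence the posterior is 0.268040/0.495228 ≈ 0.5412.

Now condition on the additional information:
P(wet lawn | sprinkler running) = 0.5864·0.65 + 0.851104·0.35 = 0.381160 + 0.297886 = 0.679046
The overnight rain-present share is 0.851104·0.35 = 0.297886.
So P(overnight rain | wet lawn, sprinkler running) = 0.297886/0.679046 ≈ 0.4387.
The drop from 0.5412 to 0.4387 is the explaining-away (discounting) effect.

Pr(overnight rain | wet lawn) ≈ 0.5412; Pr(overnight rain | wet lawn, sprinkler running) ≈ 0.4387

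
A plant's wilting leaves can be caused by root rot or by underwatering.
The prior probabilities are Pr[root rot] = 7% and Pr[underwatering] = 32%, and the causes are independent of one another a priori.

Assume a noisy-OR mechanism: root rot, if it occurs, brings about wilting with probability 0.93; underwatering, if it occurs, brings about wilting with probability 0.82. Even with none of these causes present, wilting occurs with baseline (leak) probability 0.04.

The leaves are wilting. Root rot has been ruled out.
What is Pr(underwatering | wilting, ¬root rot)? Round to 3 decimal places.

Pr(underwatering | wilting, ¬root rot) ≈ 0.907

Under noisy-OR, P(wilting | causes) = 1 − (1−0.04)·∏(1−qᵢ) over the active causes.
Numerator (weight on configurations with underwatering): 0.8272·0.32 = 0.264704
Denominator P(wilting | ¬root rot): 0.04·0.68 + 0.8272·0.32 = 0.291904
P(underwatering | wilting, ¬root rot) = 0.264704/0.291904 ≈ 0.907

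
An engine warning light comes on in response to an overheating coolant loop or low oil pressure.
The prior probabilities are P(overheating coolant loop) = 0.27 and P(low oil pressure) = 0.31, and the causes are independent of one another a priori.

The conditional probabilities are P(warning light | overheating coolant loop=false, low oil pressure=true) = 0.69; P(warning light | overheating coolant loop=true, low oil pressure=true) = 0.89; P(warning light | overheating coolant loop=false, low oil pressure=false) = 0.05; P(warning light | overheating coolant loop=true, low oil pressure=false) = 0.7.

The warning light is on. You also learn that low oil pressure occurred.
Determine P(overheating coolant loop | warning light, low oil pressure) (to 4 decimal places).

Numerator (weight on configurations with overheating coolant loop): 0.89·0.27 = 0.240300
Normalizer over all consistent configurations: 0.69·0.73 + 0.89·0.27 = 0.744000
Posterior = 0.240300 / 0.744000 ≈ 0.3230

P(overheating coolant loop | warning light, low oil pressure) ≈ 0.3230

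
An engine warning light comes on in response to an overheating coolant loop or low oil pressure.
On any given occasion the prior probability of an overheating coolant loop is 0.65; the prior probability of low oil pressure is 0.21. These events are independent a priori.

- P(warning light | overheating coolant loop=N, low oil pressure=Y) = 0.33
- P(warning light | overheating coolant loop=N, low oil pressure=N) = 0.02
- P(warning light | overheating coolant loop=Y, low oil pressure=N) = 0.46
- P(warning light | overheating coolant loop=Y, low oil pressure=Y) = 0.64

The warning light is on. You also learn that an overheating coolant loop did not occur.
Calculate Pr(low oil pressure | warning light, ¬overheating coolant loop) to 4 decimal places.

Pr(low oil pressure | warning light, ¬overheating coolant loop) ≈ 0.8143

P(warning light | ¬overheating coolant loop) = 0.02×0.79 + 0.33×0.21 = 0.015800 + 0.069300 = 0.085100
The low oil pressure-present share is 0.33×0.21 = 0.069300.
Hence the posterior is 0.069300/0.085100 ≈ 0.8143.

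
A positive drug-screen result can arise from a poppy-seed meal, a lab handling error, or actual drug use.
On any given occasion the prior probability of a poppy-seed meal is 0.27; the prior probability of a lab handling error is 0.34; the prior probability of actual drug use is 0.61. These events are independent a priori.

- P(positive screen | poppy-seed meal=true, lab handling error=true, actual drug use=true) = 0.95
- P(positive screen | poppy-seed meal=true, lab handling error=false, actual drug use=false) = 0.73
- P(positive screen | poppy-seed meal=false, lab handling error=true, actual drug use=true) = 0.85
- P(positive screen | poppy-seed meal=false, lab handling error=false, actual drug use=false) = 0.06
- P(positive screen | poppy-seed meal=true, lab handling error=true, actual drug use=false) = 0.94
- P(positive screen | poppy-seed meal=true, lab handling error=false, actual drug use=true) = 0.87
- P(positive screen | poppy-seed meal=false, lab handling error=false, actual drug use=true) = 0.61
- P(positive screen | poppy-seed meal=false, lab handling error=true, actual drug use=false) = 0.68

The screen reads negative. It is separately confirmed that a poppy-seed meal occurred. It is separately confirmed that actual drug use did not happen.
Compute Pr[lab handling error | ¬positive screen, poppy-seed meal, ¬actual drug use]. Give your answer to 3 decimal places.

Pr[lab handling error | ¬positive screen, poppy-seed meal, ¬actual drug use] ≈ 0.103

P(¬positive screen | poppy-seed meal, ¬actual drug use) = 0.27·0.66 + 0.06·0.34 = 0.178200 + 0.020400 = 0.198600
Restricting to configurations with lab handling error present: 0.06·0.34 = 0.020400.
Hence the posterior is 0.020400/0.198600 ≈ 0.103.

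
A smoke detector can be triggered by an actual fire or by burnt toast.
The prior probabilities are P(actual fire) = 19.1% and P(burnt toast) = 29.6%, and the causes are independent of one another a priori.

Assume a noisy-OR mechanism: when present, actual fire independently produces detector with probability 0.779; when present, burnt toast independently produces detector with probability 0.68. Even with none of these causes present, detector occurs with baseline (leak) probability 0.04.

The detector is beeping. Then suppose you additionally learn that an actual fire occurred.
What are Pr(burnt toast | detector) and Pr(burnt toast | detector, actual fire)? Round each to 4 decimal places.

Under noisy-OR, P(detector | causes) = 1 − (1−0.04)·∏(1−qᵢ) over the active causes.
Enumerate the 4 (actual fire, burnt toast) configurations and weight by the priors:
  P(detector) = 0.04·0.809·0.704 + 0.6928·0.809·0.296 + 0.78784·0.191·0.704 + 0.932109·0.191·0.296
        = 0.022781 + 0.165901 + 0.105936 + 0.052698 = 0.347316
Keeping only the burnt toast-present terms gives 0.218599, so
  P(burnt toast | detector) = 0.218599 / 0.347316 ≈ 0.6294

Now condition on the additional information:
P(detector | actual fire) = 0.78784×0.704 + 0.932109×0.296 = 0.554639 + 0.275904 = 0.830543
Of this, 0.275904 comes from 0.932109×0.296 (the burnt toast=true cases).
Hence the posterior is 0.275904/0.830543 ≈ 0.3322.
The drop from 0.6294 to 0.3322 is the explaining-away (discounting) effect.

Pr(burnt toast | detector) ≈ 0.6294; Pr(burnt toast | detector, actual fire) ≈ 0.3322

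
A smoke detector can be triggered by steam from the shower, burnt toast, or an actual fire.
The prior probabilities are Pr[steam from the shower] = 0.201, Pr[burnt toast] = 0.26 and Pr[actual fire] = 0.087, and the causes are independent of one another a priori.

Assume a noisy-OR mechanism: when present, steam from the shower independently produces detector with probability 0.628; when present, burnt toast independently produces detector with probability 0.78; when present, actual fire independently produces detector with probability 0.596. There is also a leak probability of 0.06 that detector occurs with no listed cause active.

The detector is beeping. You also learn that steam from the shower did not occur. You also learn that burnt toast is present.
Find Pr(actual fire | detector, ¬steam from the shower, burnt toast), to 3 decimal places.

Under noisy-OR, P(detector | causes) = 1 − (1−0.06)·∏(1−qᵢ) over the active causes.
P(detector | ¬steam from the shower, burnt toast) = 0.7932·0.913 + 0.916453·0.087 = 0.724192 + 0.079731 = 0.803923
Of this, 0.079731 comes from 0.916453·0.087 (the actual fire=true cases).
P(actual fire | detector, ¬steam from the shower, burnt toast) = 0.079731 / 0.803923 ≈ 0.099

Pr(actual fire | detector, ¬steam from the shower, burnt toast) ≈ 0.099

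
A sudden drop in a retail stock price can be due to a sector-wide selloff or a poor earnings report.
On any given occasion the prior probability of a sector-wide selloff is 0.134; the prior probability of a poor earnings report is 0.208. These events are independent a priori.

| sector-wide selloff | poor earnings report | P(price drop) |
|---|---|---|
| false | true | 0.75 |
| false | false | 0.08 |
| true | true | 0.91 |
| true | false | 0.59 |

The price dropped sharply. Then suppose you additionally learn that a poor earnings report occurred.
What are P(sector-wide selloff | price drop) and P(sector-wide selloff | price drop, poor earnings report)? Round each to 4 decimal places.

P(price drop) = 0.08×0.866×0.792 + 0.75×0.866×0.208 + 0.59×0.134×0.792 + 0.91×0.134×0.208 = 0.054870 + 0.135096 + 0.062616 + 0.025364 = 0.277946
The sector-wide selloff-present share is 0.062616 + 0.025364 = 0.087980.
Hence the posterior is 0.087980/0.277946 ≈ 0.3165.

With the extra evidence:
For the numerator, keep only sector-wide selloff=true terms: 0.91×0.134 = 0.121940
The normalizing constant is 0.75×0.866 + 0.91×0.134 = 0.771440
P(sector-wide selloff | price drop, poor earnings report) = 0.121940/0.771440 ≈ 0.1581
Conditioning on poor earnings report lowers the posterior on sector-wide selloff: the classic explaining-away effect in a common-effect structure.

P(sector-wide selloff | price drop) ≈ 0.3165; P(sector-wide selloff | price drop, poor earnings report) ≈ 0.1581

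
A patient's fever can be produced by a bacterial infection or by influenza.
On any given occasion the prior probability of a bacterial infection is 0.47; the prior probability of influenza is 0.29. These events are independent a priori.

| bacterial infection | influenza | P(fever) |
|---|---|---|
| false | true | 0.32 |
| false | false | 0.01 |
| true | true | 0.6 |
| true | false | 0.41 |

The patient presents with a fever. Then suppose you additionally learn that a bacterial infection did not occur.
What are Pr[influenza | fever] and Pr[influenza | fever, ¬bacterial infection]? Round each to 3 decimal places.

P(fever) = 0.01×0.53×0.71 + 0.32×0.53×0.29 + 0.41×0.47×0.71 + 0.6×0.47×0.29 = 0.003763 + 0.049184 + 0.136817 + 0.081780 = 0.271544
Of this, 0.130964 comes from 0.049184 + 0.081780 (the influenza=true cases).
Hence the posterior is 0.130964/0.271544 ≈ 0.482.

Now also conditioning on bacterial infection≠true:
Enumerate both values of influenza and weight by the priors:
  P(fever | ¬bacterial infection) = 0.01×0.71 + 0.32×0.29
        = 0.007100 + 0.092800 = 0.099900
Configurations with influenza contribute 0.092800, so
  P(influenza | fever, ¬bacterial infection) = 0.092800 / 0.099900 ≈ 0.929
Ruling out bacterial infection raises the posterior on influenza — the flip side of explaining away.

Pr[influenza | fever] ≈ 0.482; Pr[influenza | fever, ¬bacterial infection] ≈ 0.929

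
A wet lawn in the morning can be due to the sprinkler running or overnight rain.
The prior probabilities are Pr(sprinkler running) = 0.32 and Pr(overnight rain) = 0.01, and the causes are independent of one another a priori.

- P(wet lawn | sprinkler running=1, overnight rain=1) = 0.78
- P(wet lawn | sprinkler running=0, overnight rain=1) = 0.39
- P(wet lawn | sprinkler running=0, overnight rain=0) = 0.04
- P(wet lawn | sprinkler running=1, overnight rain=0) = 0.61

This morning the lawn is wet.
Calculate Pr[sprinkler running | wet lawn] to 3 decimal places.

Weight on sprinkler running=true, given the evidence: 0.193248 + 0.002496 = 0.195744
The normalizing constant is 0.04*0.68*0.99 + 0.39*0.68*0.01 + 0.61*0.32*0.99 + 0.78*0.32*0.01 = 0.225324
P(sprinkler running | wet lawn) = 0.195744/0.225324 ≈ 0.869

Pr[sprinkler running | wet lawn] ≈ 0.869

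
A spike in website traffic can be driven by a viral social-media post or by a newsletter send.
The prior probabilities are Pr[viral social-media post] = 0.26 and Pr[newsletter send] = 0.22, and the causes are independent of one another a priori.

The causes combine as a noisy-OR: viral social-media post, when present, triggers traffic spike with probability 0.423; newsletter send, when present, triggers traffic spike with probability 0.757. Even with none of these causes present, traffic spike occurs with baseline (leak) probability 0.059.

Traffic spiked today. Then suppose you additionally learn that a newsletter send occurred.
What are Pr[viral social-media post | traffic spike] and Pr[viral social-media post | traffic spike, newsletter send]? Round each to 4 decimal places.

Under noisy-OR, P(traffic spike | causes) = 1 − (1−0.059)·∏(1−qᵢ) over the active causes.
P(traffic spike) = 0.059×0.74×0.78 + 0.771337×0.74×0.22 + 0.457043×0.26×0.78 + 0.868061×0.26×0.22 = 0.034055 + 0.125574 + 0.092688 + 0.049653 = 0.301970
Restricting to configurations with viral social-media post present: 0.092688 + 0.049653 = 0.142341.
Hence the posterior is 0.142341/0.301970 ≈ 0.4714.

Now also conditioning on newsletter send=true:
Numerator (weight on configurations with viral social-media post): 0.868061*0.26 = 0.225696
Normalizer over all consistent configurations: 0.771337*0.74 + 0.868061*0.26 = 0.796485
Posterior = 0.225696 / 0.796485 ≈ 0.2834
The drop from 0.4714 to 0.2834 is the explaining-away (discounting) effect.

Pr[viral social-media post | traffic spike] ≈ 0.4714; Pr[viral social-media post | traffic spike, newsletter send] ≈ 0.2834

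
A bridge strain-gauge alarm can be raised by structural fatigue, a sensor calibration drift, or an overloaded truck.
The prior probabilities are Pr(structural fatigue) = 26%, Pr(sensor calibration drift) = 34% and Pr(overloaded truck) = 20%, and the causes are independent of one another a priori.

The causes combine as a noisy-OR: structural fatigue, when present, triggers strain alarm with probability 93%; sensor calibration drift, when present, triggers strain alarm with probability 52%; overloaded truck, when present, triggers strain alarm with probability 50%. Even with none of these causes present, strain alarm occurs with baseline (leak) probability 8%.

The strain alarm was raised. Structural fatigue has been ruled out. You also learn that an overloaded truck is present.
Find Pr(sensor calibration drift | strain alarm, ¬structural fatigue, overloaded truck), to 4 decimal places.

Pr(sensor calibration drift | strain alarm, ¬structural fatigue, overloaded truck) ≈ 0.4264

Under noisy-OR, P(strain alarm | causes) = 1 − (1−0.08)·∏(1−qᵢ) over the active causes.
P(strain alarm | ¬structural fatigue, overloaded truck) = 0.54·0.66 + 0.7792·0.34 = 0.356400 + 0.264928 = 0.621328
Restricting to configurations with sensor calibration drift present: 0.7792·0.34 = 0.264928.
Hence the posterior is 0.264928/0.621328 ≈ 0.4264.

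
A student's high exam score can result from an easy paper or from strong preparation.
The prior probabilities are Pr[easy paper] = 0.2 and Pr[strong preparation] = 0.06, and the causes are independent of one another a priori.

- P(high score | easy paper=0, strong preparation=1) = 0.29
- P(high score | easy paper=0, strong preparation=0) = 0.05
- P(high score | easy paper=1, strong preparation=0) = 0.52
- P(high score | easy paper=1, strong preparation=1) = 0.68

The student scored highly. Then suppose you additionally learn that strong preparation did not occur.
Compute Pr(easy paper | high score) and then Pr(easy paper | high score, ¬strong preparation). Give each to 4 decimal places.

Sum P(high score|·) weighted by the priors over the 4 (easy paper, strong preparation) configurations:
  P(high score) = 0.05*0.8*0.94 + 0.29*0.8*0.06 + 0.52*0.2*0.94 + 0.68*0.2*0.06
        = 0.037600 + 0.013920 + 0.097760 + 0.008160 = 0.157440
Keeping only the easy paper-present terms gives 0.105920, so
  P(easy paper | high score) = 0.105920 / 0.157440 ≈ 0.6728

Now also conditioning on strong preparation≠true:
Weight on easy paper=true, given the evidence: 0.52×0.2 = 0.104000
Denominator P(high score | ¬strong preparation): 0.05×0.8 + 0.52×0.2 = 0.144000
Posterior = 0.104000 / 0.144000 ≈ 0.7222
With strong preparation excluded, easy paper must carry more of the explanatory weight for the high score.

Pr(easy paper | high score) ≈ 0.6728; Pr(easy paper | high score, ¬strong preparation) ≈ 0.7222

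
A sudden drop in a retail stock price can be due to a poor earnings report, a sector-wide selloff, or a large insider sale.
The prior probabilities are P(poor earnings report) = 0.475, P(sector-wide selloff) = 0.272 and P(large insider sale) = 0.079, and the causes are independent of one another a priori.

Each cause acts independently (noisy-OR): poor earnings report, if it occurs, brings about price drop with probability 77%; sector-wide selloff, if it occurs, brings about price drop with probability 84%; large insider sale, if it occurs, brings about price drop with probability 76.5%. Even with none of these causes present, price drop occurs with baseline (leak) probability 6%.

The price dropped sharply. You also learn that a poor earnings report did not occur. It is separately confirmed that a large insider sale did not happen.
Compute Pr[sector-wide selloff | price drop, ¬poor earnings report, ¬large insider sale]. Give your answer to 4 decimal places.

Under noisy-OR, P(price drop | causes) = 1 − (1−0.06)·∏(1−qᵢ) over the active causes.
Sum P(price drop|·) weighted by the priors over both values of sector-wide selloff:
  P(price drop | ¬poor earnings report, ¬large insider sale) = 0.06·0.728 + 0.8496·0.272
        = 0.043680 + 0.231091 = 0.274771
Keeping only the sector-wide selloff-present terms gives 0.231091, so
  P(sector-wide selloff | price drop, ¬poor earnings report, ¬large insider sale) = 0.231091 / 0.274771 ≈ 0.8410

Pr[sector-wide selloff | price drop, ¬poor earnings report, ¬large insider sale] ≈ 0.8410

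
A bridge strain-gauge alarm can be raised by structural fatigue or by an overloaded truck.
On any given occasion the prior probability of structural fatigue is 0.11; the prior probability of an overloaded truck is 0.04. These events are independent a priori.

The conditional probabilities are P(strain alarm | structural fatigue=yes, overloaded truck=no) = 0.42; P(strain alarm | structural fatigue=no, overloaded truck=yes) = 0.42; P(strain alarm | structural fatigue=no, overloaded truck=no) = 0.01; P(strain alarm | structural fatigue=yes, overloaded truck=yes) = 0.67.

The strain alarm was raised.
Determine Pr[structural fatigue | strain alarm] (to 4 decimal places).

Weight on structural fatigue=true, given the evidence: 0.044352 + 0.002948 = 0.047300
Denominator P(strain alarm): 0.01·0.89·0.96 + 0.42·0.89·0.04 + 0.42·0.11·0.96 + 0.67·0.11·0.04 = 0.070796
P(structural fatigue | strain alarm) = 0.047300/0.070796 ≈ 0.6681

Pr[structural fatigue | strain alarm] ≈ 0.6681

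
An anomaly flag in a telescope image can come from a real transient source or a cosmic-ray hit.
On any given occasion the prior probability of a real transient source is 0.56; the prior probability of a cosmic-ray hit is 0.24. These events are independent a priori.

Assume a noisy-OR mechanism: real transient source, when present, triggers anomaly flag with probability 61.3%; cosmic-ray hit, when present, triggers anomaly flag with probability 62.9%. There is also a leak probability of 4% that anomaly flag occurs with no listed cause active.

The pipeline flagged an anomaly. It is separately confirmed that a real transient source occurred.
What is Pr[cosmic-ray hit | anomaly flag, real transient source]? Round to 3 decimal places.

Under noisy-OR, P(anomaly flag | causes) = 1 − (1−0.04)·∏(1−qᵢ) over the active causes.
P(anomaly flag | real transient source) = 0.62848*0.76 + 0.862166*0.24 = 0.477645 + 0.206920 = 0.684565
The cosmic-ray hit-present share is 0.862166*0.24 = 0.206920.
P(cosmic-ray hit | anomaly flag, real transient source) = 0.206920 / 0.684565 ≈ 0.302

Pr[cosmic-ray hit | anomaly flag, real transient source] ≈ 0.302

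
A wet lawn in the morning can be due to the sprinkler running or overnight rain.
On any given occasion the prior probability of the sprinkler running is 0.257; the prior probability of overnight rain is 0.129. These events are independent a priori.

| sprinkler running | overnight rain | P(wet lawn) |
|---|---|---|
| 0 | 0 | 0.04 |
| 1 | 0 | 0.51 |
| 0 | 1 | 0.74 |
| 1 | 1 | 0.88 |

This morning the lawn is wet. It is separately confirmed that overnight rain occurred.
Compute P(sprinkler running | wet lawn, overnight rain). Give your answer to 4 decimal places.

By total probability over both values of sprinkler running:
  P(wet lawn | overnight rain) = 0.74×0.743 + 0.88×0.257
        = 0.549820 + 0.226160 = 0.775980
Keeping only the sprinkler running-present terms gives 0.226160, so
  P(sprinkler running | wet lawn, overnight rain) = 0.226160 / 0.775980 ≈ 0.2915

P(sprinkler running | wet lawn, overnight rain) ≈ 0.2915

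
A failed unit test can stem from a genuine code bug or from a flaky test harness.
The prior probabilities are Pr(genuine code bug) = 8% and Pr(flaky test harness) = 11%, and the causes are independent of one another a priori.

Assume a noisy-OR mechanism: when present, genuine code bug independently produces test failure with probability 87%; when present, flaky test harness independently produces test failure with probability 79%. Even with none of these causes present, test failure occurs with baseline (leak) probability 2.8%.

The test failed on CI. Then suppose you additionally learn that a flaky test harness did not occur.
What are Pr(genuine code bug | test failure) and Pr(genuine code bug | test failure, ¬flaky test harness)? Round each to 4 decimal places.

Pr(genuine code bug | test failure) ≈ 0.4062; Pr(genuine code bug | test failure, ¬flaky test harness) ≈ 0.7307

Under noisy-OR, P(test failure | causes) = 1 − (1−0.028)·∏(1−qᵢ) over the active causes.
P(test failure) = 0.028*0.92*0.89 + 0.79588*0.92*0.11 + 0.87364*0.08*0.89 + 0.973464*0.08*0.11 = 0.022926 + 0.080543 + 0.062203 + 0.008566 = 0.174238
Of this, 0.070769 comes from 0.062203 + 0.008566 (the genuine code bug=true cases).
So P(genuine code bug | test failure) = 0.070769/0.174238 ≈ 0.4062.

Now also conditioning on flaky test harness≠true:
Sum P(test failure|·) weighted by the priors over both values of genuine code bug:
  P(test failure | ¬flaky test harness) = 0.028·0.92 + 0.87364·0.08
        = 0.025760 + 0.069891 = 0.095651
The terms with genuine code bug present sum to 0.069891, so
  P(genuine code bug | test failure, ¬flaky test harness) = 0.069891 / 0.095651 ≈ 0.7307
Ruling out flaky test harness raises the posterior on genuine code bug — the flip side of explaining away.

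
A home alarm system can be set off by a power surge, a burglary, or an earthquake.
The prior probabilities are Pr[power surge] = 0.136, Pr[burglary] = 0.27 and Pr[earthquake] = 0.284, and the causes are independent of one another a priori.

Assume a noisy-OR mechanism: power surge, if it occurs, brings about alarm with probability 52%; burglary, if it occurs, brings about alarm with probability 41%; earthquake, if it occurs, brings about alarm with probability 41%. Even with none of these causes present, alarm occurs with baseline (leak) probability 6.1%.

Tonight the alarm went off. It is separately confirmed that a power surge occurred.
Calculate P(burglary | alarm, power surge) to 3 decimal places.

P(burglary | alarm, power surge) ≈ 0.320

Under noisy-OR, P(alarm | causes) = 1 − (1−0.061)·∏(1−qᵢ) over the active causes.
For the numerator, keep only burglary=true terms: 0.141911 + 0.064649 = 0.206560
Normalizer over all consistent configurations: 0.54928*0.73*0.716 + 0.734075*0.73*0.284 + 0.734075*0.27*0.716 + 0.843104*0.27*0.284 = 0.645846
P(burglary | alarm, power surge) = 0.206560/0.645846 ≈ 0.320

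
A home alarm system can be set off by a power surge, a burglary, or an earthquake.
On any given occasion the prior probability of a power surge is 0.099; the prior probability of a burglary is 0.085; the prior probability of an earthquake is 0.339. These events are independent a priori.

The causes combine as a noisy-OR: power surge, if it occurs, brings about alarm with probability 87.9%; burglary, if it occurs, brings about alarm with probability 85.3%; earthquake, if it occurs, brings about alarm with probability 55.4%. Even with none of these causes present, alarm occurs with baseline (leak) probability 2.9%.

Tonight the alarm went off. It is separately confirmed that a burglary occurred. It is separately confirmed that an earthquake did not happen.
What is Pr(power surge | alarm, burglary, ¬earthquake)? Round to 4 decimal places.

Pr(power surge | alarm, burglary, ¬earthquake) ≈ 0.1119

Under noisy-OR, P(alarm | causes) = 1 − (1−0.029)·∏(1−qᵢ) over the active causes.
For the numerator, keep only power surge=true terms: 0.982729·0.099 = 0.097290
The normalizing constant is 0.857263·0.901 + 0.982729·0.099 = 0.869684
Posterior = 0.097290 / 0.869684 ≈ 0.1119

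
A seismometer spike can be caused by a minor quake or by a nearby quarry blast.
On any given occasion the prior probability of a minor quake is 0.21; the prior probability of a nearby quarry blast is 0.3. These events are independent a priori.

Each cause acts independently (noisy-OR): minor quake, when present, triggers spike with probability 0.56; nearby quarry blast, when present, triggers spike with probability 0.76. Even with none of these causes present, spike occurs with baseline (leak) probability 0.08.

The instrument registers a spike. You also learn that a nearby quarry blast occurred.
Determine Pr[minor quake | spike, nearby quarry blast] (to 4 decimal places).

Under noisy-OR, P(spike | causes) = 1 − (1−0.08)·∏(1−qᵢ) over the active causes.
P(spike | nearby quarry blast) = 0.7792*0.79 + 0.902848*0.21 = 0.615568 + 0.189598 = 0.805166
Restricting to configurations with minor quake present: 0.902848*0.21 = 0.189598.
P(minor quake | spike, nearby quarry blast) = 0.189598 / 0.805166 ≈ 0.2355

Pr[minor quake | spike, nearby quarry blast] ≈ 0.2355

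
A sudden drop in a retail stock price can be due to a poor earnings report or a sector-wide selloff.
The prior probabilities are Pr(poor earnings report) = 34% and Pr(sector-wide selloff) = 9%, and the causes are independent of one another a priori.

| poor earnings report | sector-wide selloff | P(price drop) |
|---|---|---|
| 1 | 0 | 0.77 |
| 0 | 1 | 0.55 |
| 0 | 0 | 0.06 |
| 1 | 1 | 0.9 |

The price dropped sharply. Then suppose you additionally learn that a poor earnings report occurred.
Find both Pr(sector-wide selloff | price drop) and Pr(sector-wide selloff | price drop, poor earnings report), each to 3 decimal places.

Pr(sector-wide selloff | price drop) ≈ 0.180; Pr(sector-wide selloff | price drop, poor earnings report) ≈ 0.104

Weight on sector-wide selloff=true, given the evidence: 0.032670 + 0.027540 = 0.060210
The normalizing constant is 0.06×0.66×0.91 + 0.55×0.66×0.09 + 0.77×0.34×0.91 + 0.9×0.34×0.09 = 0.334484
P(sector-wide selloff | price drop) = 0.060210/0.334484 ≈ 0.180

Now also conditioning on poor earnings report=true:
By total probability over both values of sector-wide selloff:
  P(price drop | poor earnings report) = 0.77·0.91 + 0.9·0.09
        = 0.700700 + 0.081000 = 0.781700
Keeping only the sector-wide selloff-present terms gives 0.081000, so
  P(sector-wide selloff | price drop, poor earnings report) = 0.081000 / 0.781700 ≈ 0.104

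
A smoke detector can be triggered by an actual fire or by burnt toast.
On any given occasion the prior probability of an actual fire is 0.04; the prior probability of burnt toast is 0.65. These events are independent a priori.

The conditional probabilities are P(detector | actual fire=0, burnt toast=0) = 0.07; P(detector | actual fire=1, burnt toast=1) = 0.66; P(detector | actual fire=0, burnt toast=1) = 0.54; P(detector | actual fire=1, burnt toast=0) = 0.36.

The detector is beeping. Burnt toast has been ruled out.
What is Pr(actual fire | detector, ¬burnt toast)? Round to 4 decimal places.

P(detector | ¬burnt toast) = 0.07×0.96 + 0.36×0.04 = 0.067200 + 0.014400 = 0.081600
The actual fire-present share is 0.36×0.04 = 0.014400.
P(actual fire | detector, ¬burnt toast) = 0.014400 / 0.081600 ≈ 0.1765

Pr(actual fire | detector, ¬burnt toast) ≈ 0.1765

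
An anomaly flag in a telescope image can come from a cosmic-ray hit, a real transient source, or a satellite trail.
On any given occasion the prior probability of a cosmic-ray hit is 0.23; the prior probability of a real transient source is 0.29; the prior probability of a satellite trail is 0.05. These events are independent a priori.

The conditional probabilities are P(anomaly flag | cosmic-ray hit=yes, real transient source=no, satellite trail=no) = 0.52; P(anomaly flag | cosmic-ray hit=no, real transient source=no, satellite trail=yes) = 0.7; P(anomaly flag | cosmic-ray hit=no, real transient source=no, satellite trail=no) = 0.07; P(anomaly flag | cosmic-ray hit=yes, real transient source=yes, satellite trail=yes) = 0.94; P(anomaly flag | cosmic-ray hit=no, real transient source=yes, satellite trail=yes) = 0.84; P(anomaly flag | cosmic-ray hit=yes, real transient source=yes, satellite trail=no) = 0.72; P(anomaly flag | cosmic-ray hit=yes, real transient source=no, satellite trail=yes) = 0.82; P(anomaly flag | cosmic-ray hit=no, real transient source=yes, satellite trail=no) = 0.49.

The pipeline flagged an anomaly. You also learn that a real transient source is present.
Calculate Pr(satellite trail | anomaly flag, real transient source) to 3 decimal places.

Pr(satellite trail | anomaly flag, real transient source) ≈ 0.077

P(anomaly flag | real transient source) = 0.49×0.77×0.95 + 0.84×0.77×0.05 + 0.72×0.23×0.95 + 0.94×0.23×0.05 = 0.358435 + 0.032340 + 0.157320 + 0.010810 = 0.558905
Restricting to configurations with satellite trail present: 0.032340 + 0.010810 = 0.043150.
P(satellite trail | anomaly flag, real transient source) = 0.043150 / 0.558905 ≈ 0.077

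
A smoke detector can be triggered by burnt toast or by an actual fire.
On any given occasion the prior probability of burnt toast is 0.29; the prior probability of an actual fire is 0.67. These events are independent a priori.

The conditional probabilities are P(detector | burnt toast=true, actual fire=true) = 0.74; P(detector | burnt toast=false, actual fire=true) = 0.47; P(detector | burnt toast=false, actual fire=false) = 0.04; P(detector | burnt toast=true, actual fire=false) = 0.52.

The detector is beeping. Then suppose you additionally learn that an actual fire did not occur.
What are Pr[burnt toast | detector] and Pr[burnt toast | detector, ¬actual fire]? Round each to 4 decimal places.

Weight on burnt toast=true, given the evidence: 0.049764 + 0.143782 = 0.193546
Denominator P(detector): 0.04×0.71×0.33 + 0.47×0.71×0.67 + 0.52×0.29×0.33 + 0.74×0.29×0.67 = 0.426497
P(burnt toast | detector) = 0.193546/0.426497 ≈ 0.4538

Now condition on the additional information:
P(detector | ¬actual fire) = 0.04×0.71 + 0.52×0.29 = 0.028400 + 0.150800 = 0.179200
The burnt toast-present share is 0.52×0.29 = 0.150800.
So P(burnt toast | detector, ¬actual fire) = 0.150800/0.179200 ≈ 0.8415.

Pr[burnt toast | detector] ≈ 0.4538; Pr[burnt toast | detector, ¬actual fire] ≈ 0.8415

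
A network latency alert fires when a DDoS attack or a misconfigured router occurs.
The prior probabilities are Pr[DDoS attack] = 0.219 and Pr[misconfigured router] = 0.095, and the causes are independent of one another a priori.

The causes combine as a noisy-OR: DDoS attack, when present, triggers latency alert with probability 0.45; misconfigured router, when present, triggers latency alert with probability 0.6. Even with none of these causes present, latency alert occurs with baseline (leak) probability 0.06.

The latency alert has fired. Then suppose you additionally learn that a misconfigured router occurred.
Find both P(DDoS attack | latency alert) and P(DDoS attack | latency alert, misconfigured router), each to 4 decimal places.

P(DDoS attack | latency alert) ≈ 0.5585; P(DDoS attack | latency alert, misconfigured router) ≈ 0.2628

Under noisy-OR, P(latency alert | causes) = 1 − (1−0.06)·∏(1−qᵢ) over the active causes.
Enumerate the 4 (DDoS attack, misconfigured router) configurations and weight by the priors:
  P(latency alert) = 0.06*0.781*0.905 + 0.624*0.781*0.095 + 0.483*0.219*0.905 + 0.7932*0.219*0.095
        = 0.042408 + 0.046298 + 0.095728 + 0.016503 = 0.200937
The terms with DDoS attack present sum to 0.112231, so
  P(DDoS attack | latency alert) = 0.112231 / 0.200937 ≈ 0.5585

Now condition on the additional information:
Sum P(latency alert|·) weighted by the priors over both values of DDoS attack:
  P(latency alert | misconfigured router) = 0.624×0.781 + 0.7932×0.219
        = 0.487344 + 0.173711 = 0.661055
The terms with DDoS attack present sum to 0.173711, so
  P(DDoS attack | latency alert, misconfigured router) = 0.173711 / 0.661055 ≈ 0.2628
Conditioning on misconfigured router lowers the posterior on DDoS attack: the classic explaining-away effect in a common-effect structure.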